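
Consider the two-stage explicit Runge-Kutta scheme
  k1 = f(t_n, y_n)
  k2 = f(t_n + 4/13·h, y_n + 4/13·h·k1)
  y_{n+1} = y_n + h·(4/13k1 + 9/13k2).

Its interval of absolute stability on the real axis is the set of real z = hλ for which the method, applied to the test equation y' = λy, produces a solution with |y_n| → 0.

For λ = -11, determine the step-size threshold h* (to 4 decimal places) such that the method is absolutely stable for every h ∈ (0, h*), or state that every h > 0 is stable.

(-4.6944,0); λ=-11 ⇒ h* = (169/36)/11 = 0.4268.

Set f=λy, z=hλ:
  k1=λy_n ⇒ h·k1=z·y_n;  k2=λ(1+4/13z)y_n ⇒ h·k2=z(1+4/13z)y_n
  y_{n+1}/y_n = 1 + 4/13z + 9/13z(1+4/13z) = 1 + z + 36/169z²
  R(z) = 1 + z + 36/169z².

Need |R(x)|<1, x<0.
x=-0.36: |R|=0.6676
R=1: x+36/169x²=0 ⇒ x=−169/36=-4.6944; min R=1−1/(4·36/169)=-0.1736>−1
Confirm numerically:
  x=-4.674: |R|=0.97964 <1
  x=-3.362: |R|=0.04575 <1
  x=-2.227: |R|=0.17053 <1
  x=-5.145: |R|=1.49380 >1
  x=-4.829: |R|=1.13841 >1
  x=-4.751: |R|=1.05724 >1
Stable set (-4.6944, 0).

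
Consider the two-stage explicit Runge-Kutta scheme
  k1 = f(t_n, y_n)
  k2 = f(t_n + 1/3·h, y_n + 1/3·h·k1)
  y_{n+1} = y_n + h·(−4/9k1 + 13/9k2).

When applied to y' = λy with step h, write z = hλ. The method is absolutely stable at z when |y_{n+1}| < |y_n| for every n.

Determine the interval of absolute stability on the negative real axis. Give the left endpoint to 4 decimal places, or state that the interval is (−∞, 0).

With y'=λy (z=hλ):
  k1=λy_n ⇒ h·k1=z·y_n;  k2=λ(1+1/3z)y_n ⇒ h·k2=z(1+1/3z)y_n
  y_{n+1}/y_n = 1 − 4/9z + 13/9z(1+1/3z) = 1 + z + 13/27z²
  ⇒ R(z) = 1 + z + 13/27z².

Solve |R(x)|<1 on ℝ⁻.
x=-1.78: |R|=0.7455
R=1: x+13/27x²=0 ⇒ x=−27/13=-2.0769; min R=1−1/(4·13/27)=0.4808>−1
Confirm numerically:
  x=-2.013: |R|=0.93804 <1
  x=-1.825: |R|=0.77863 <1
  x=-1.166: |R|=0.48860 <1
  x=-2.554: |R|=1.58666 >1
  x=-2.194: |R|=1.12368 >1
  x=-2.110: |R|=1.03360 >1
Stable set (-2.0769, 0).

z∈(-2.0769,0).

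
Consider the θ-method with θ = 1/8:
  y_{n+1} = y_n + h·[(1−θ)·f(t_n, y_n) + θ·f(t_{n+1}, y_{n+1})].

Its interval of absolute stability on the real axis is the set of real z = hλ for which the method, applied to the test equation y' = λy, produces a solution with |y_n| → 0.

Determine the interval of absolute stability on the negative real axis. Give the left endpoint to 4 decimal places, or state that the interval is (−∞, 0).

z∈(-2.6667,0).

Set f=λy, z=hλ:
  y_{n+1} = y_n + z·[7/8·y_n + 1/8·y_{n+1}] ⇒ (1 − 1/8z)y_{n+1} = (1 + 7/8z)y_n
  R(z) = (1 + 7/8z)/(1 − 1/8z).

Find x<0 with |R(x)|<1.
x=-0.95: |R|=0.1508
R=−1: 1+7/8x = −1+1/8x ⇒ -3/4x=2 ⇒ x=2/(-3/4)=-2.6667
Confirm numerically:
  x=-2.597: |R|=0.96055 <1
  x=-1.518: |R|=0.27590 <1
  x=-1.488: |R|=0.25464 <1
  x=-3.146: |R|=1.25803 >1
  x=-3.110: |R|=1.23942 >1
  x=-3.023: |R|=1.19396 >1
Stable set (-2.6667, 0).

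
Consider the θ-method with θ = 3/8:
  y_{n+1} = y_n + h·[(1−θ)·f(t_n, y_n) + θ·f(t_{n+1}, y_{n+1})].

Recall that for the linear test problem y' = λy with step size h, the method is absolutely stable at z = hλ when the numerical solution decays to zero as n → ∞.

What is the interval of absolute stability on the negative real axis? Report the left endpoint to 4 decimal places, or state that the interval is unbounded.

(-8.0000, 0).

With y'=λy (z=hλ):
  y_{n+1} = y_n + z·[5/8·y_n + 3/8·y_{n+1}] ⇒ (1 − 3/8z)y_{n+1} = (1 + 5/8z)y_n
  ⇒ R(z) = (1 + 5/8z)/(1 − 3/8z).

Need |R(x)|<1, x<0.
x=-0.89: |R|=0.3327
R=−1: 1+5/8x = −1+3/8x ⇒ -1/4x=2 ⇒ x=2/(-1/4)=-8.0000
Confirm numerically:
  x=-6.679: |R|=0.90577 <1
  x=-4.891: |R|=0.72575 <1
  x=-4.556: |R|=0.68211 <1
  x=-3.392: |R|=0.49296 <1
  x=-8.396: |R|=1.02386 >1
  x=-8.240: |R|=1.01467 >1
Interval (-8.0000, 0).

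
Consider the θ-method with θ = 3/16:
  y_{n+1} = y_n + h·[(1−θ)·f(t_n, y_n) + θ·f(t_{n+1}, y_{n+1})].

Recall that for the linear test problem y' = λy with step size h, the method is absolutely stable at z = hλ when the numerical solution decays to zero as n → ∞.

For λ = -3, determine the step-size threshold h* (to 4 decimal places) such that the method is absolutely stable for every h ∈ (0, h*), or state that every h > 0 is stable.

Set f=λy, z=hλ:
  y_{n+1} = y_n + z·[13/16·y_n + 3/16·y_{n+1}] ⇒ (1 − 3/16z)y_{n+1} = (1 + 13/16z)y_n
  R(z) = (1 + 13/16z)/(1 − 3/16z).

Solve |R(x)|<1 on ℝ⁻.
x=-0.56: |R|=0.4932
R=−1: 1+13/16x = −1+3/16x ⇒ -5/8x=2 ⇒ x=2/(-5/8)=-3.2000
Confirm numerically:
  x=-3.076: |R|=0.95085 <1
  x=-2.245: |R|=0.57994 <1
  x=-2.212: |R|=0.56353 <1
  x=-3.754: |R|=1.20321 >1
  x=-3.693: |R|=1.18206 >1
  x=-3.621: |R|=1.15672 >1
So |R|<1 on (-3.2000, 0).

(-3.2000,0); λ=-3 ⇒ h* = (16/5)/3 = 1.0667.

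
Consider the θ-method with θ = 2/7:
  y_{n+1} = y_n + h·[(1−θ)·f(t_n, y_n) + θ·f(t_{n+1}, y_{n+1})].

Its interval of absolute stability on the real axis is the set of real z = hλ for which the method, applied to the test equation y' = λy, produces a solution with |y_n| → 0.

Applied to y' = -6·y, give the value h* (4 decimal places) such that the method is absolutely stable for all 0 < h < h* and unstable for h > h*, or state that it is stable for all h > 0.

(-4.6667,0); λ=-6 ⇒ h* = (14/3)/6 = 0.7778.

On y'=λy, z=hλ:
  y_{n+1} = y_n + z·[5/7·y_n + 2/7·y_{n+1}] ⇒ (1 − 2/7z)y_{n+1} = (1 + 5/7z)y_n
  R(z) = (1 + 5/7z)/(1 − 2/7z).

Boundary: |R(x)|=1, x<0.
x=-0.67: |R|=0.4376
R=−1: 1+5/7x = −1+2/7x ⇒ -3/7x=2 ⇒ x=2/(-3/7)=-4.6667
Confirm numerically:
  x=-2.992: |R|=0.61306 <1
  x=-2.820: |R|=0.56171 <1
  x=-1.948: |R|=0.25147 <1
  x=-5.002: |R|=1.05916 >1
  x=-4.757: |R|=1.01641 >1
Stable set (-4.6667, 0).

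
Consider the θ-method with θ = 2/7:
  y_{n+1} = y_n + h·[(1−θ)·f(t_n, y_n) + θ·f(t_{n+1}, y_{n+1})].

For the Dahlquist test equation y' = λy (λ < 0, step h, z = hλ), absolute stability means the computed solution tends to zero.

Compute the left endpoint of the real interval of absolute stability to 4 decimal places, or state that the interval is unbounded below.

z* = -4.6667.

On y'=λy, z=hλ:
  y_{n+1} = y_n + z·[5/7·y_n + 2/7·y_{n+1}] ⇒ (1 − 2/7z)y_{n+1} = (1 + 5/7z)y_n
  so R(z) = (1 + 5/7z)/(1 − 2/7z).

Solve |R(x)|<1 on ℝ⁻.
x=-0.51: |R|=0.5549
R=−1: 1+5/7x = −1+2/7x ⇒ -3/7x=2 ⇒ x=2/(-3/7)=-4.6667
Confirm numerically:
  x=-4.494: |R|=0.96760 <1
  x=-3.697: |R|=0.79790 <1
  x=-2.948: |R|=0.60019 <1
  x=-4.836: |R|=1.03047 >1
  x=-4.721: |R|=1.00991 >1
So |R|<1 on (-4.6667, 0).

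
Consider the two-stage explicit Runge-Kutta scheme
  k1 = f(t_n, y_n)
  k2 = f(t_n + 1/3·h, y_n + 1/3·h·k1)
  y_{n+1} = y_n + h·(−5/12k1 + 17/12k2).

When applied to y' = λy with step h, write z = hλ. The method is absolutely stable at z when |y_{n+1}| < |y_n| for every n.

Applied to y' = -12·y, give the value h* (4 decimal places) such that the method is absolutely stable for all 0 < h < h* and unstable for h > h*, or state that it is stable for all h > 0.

Set f=λy, z=hλ:
  k1=λy_n ⇒ h·k1=z·y_n;  k2=λ(1+1/3z)y_n ⇒ h·k2=z(1+1/3z)y_n
  y_{n+1}/y_n = 1 − 5/12z + 17/12z(1+1/3z) = 1 + z + 17/36z²
  so R(z) = 1 + z + 17/36z².

Solve |R(x)|<1 on ℝ⁻.
x=-0.7: |R|=0.5314
R=1: x+17/36x²=0 ⇒ x=−36/17=-2.1176; min R=1−1/(4·17/36)=0.4706>−1
Confirm numerically:
  x=-1.951: |R|=0.84647 <1
  x=-1.849: |R|=0.76543 <1
  x=-1.355: |R|=0.51201 <1
  x=-2.655: |R|=1.67371 >1
  x=-2.429: |R|=1.35713 >1
Interval (-2.1176, 0).

(-2.1176,0); λ=-12 ⇒ h* = (36/17)/12 = 0.1765.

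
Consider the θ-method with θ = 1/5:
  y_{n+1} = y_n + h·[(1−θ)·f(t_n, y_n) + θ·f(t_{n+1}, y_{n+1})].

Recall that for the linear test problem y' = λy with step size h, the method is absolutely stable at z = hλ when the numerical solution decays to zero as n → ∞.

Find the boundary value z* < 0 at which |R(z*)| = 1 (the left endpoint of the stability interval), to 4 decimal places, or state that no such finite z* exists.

Test eqn y'=λy, z=hλ:
  y_{n+1} = y_n + z·[4/5·y_n + 1/5·y_{n+1}] ⇒ (1 − 1/5z)y_{n+1} = (1 + 4/5z)y_n
  Hence R(z) = (1 + 4/5z)/(1 − 1/5z).

Find x<0 with |R(x)|<1.
x=-1.04: |R|=0.1391
R=−1: 1+4/5x = −1+1/5x ⇒ -3/5x=2 ⇒ x=2/(-3/5)=-3.3333
Confirm numerically:
  x=-3.180: |R|=0.94377 <1
  x=-2.746: |R|=0.77253 <1
  x=-1.944: |R|=0.39977 <1
  x=-3.856: |R|=1.17706 >1
  x=-3.603: |R|=1.09404 >1
Stable set (-3.3333, 0).

z* = -3.3333.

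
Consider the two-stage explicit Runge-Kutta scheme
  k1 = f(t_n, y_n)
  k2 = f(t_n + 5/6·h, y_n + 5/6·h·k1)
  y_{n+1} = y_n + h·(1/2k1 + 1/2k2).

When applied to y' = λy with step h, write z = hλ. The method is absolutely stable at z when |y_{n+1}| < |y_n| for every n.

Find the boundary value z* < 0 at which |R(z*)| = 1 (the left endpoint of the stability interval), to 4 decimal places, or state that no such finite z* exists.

With y'=λy (z=hλ):
  k1=λy_n ⇒ h·k1=z·y_n;  k2=λ(1+5/6z)y_n ⇒ h·k2=z(1+5/6z)y_n
  y_{n+1}/y_n = 1 + 1/2z + 1/2z(1+5/6z) = 1 + z + 5/12z²
  R(z) = 1 + z + 5/12z².

Solve |R(x)|<1 on ℝ⁻.
x=-1.01: |R|=0.4150
R=1: x+5/12x²=0 ⇒ x=−12/5=-2.4000; min R=1−1/(4·5/12)=0.4000>−1
Confirm numerically:
  x=-2.002: |R|=0.66800 <1
  x=-1.380: |R|=0.41350 <1
  x=-1.290: |R|=0.40338 <1
  x=-1.173: |R|=0.40030 <1
  x=-2.786: |R|=1.44808 >1
  x=-2.740: |R|=1.38817 >1
  x=-2.470: |R|=1.07204 >1
Interval (-2.4000, 0).

z* = -2.4000.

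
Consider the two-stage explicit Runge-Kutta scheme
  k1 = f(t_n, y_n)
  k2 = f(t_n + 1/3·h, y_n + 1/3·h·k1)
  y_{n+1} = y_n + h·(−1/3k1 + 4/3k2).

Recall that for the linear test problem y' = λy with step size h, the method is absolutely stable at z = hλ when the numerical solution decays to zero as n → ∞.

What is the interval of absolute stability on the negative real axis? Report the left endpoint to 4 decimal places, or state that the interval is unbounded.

z∈(-2.2500,0).

With y'=λy (z=hλ):
  k1=λy_n ⇒ h·k1=z·y_n;  k2=λ(1+1/3z)y_n ⇒ h·k2=z(1+1/3z)y_n
  y_{n+1}/y_n = 1 − 1/3z + 4/3z(1+1/3z) = 1 + z + 4/9z²
  R(z) = 1 + z + 4/9z².

Find x<0 with |R(x)|<1.
x=-1.73: |R|=0.6002
R=1: x+4/9x²=0 ⇒ x=−9/4=-2.2500; min R=1−1/(4·4/9)=0.4375>−1
Confirm numerically:
  x=-2.068: |R|=0.83272 <1
  x=-1.335: |R|=0.45710 <1
  x=-0.949: |R|=0.45127 <1
  x=-0.905: |R|=0.45901 <1
  x=-2.593: |R|=1.39529 >1
  x=-2.459: |R|=1.22841 >1
So |R|<1 on (-2.2500, 0).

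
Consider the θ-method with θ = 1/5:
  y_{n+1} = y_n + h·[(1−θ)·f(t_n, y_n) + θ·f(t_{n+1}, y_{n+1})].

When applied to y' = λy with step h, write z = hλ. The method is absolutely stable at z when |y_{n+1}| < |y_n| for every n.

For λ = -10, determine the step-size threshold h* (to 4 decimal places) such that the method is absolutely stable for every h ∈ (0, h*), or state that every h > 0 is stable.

Set f=λy, z=hλ:
  y_{n+1} = y_n + z·[4/5·y_n + 1/5·y_{n+1}] ⇒ (1 − 1/5z)y_{n+1} = (1 + 4/5z)y_n
  R(z) = (1 + 4/5z)/(1 − 1/5z).

Boundary: |R(x)|=1, x<0.
x=-1.63: |R|=0.2293
R=−1: 1+4/5x = −1+1/5x ⇒ -3/5x=2 ⇒ x=2/(-3/5)=-3.3333
Confirm numerically:
  x=-3.167: |R|=0.93890 <1
  x=-2.429: |R|=0.63481 <1
  x=-1.801: |R|=0.32407 <1
  x=-1.467: |R|=0.13422 <1
  x=-3.852: |R|=1.17578 >1
  x=-3.801: |R|=1.15941 >1
  x=-3.703: |R|=1.12743 >1
Interval (-3.3333, 0).

(-3.3333,0); λ=-10 ⇒ h* = (10/3)/10 = 0.3333.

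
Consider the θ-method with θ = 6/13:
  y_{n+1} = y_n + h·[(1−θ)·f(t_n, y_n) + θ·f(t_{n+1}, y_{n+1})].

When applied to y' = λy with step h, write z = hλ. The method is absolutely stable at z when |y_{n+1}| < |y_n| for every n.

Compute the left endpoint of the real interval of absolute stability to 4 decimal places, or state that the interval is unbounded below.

Test eqn y'=λy, z=hλ:
  y_{n+1} = y_n + z·[7/13·y_n + 6/13·y_{n+1}] ⇒ (1 − 6/13z)y_{n+1} = (1 + 7/13z)y_n
  Hence R(z) = (1 + 7/13z)/(1 − 6/13z).

Boundary: |R(x)|=1, x<0.
x=-1.1: |R|=0.2704
R=−1: 1+7/13x = −1+6/13x ⇒ -1/13x=2 ⇒ x=2/(-1/13)=-26.0000
Confirm numerically:
  x=-19.512: |R|=0.95012 <1
  x=-17.015: |R|=0.92193 <1
  x=-15.635: |R|=0.90296 <1
  x=-12.352: |R|=0.84333 <1
  x=-26.360: |R|=1.00210 >1
  x=-26.255: |R|=1.00150 >1
  x=-26.149: |R|=1.00088 >1
Stable set (-26.0000, 0).

z* = -26.0000.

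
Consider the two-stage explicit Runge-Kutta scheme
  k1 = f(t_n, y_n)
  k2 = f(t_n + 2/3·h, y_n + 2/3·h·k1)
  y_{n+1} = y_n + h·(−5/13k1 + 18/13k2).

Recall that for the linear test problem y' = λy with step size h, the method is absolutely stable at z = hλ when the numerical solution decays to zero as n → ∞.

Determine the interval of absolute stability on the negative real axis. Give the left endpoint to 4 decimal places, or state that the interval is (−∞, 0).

z∈(-1.0833,0).

With y'=λy (z=hλ):
  k1=λy_n ⇒ h·k1=z·y_n;  k2=λ(1+2/3z)y_n ⇒ h·k2=z(1+2/3z)y_n
  y_{n+1}/y_n = 1 − 5/13z + 18/13z(1+2/3z) = 1 + z + 12/13z²
  R(z) = 1 + z + 12/13z².

Solve |R(x)|<1 on ℝ⁻.
x=-0.73: |R|=0.7619
R=1: x+12/13x²=0 ⇒ x=−13/12=-1.0833; min R=1−1/(4·12/13)=0.7292>−1
Confirm numerically:
  x=-0.684: |R|=0.74787 <1
  x=-0.645: |R|=0.73902 <1
  x=-0.548: |R|=0.72920 <1
  x=-1.591: |R|=1.74557 >1
  x=-1.569: |R|=1.70339 >1
  x=-1.533: |R|=1.63631 >1
Interval (-1.0833, 0).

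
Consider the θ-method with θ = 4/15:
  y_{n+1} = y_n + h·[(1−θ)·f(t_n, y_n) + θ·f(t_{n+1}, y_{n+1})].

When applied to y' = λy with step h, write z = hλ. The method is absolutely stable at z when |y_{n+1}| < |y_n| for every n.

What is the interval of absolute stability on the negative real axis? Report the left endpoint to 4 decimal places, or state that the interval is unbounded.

Test eqn y'=λy, z=hλ:
  y_{n+1} = y_n + z·[11/15·y_n + 4/15·y_{n+1}] ⇒ (1 − 4/15z)y_{n+1} = (1 + 11/15z)y_n
  R(z) = (1 + 11/15z)/(1 − 4/15z).

Find x<0 with |R(x)|<1.
x=-1.75: |R|=0.1932
R=−1: 1+11/15x = −1+4/15x ⇒ -7/15x=2 ⇒ x=2/(-7/15)=-4.2857
Confirm numerically:
  x=-3.871: |R|=0.90477 <1
  x=-2.704: |R|=0.57112 <1
  x=-2.554: |R|=0.51927 <1
  x=-4.871: |R|=1.11881 >1
  x=-4.597: |R|=1.06526 >1
  x=-4.329: |R|=1.00938 >1
So |R|<1 on (-4.2857, 0).

(-4.2857, 0).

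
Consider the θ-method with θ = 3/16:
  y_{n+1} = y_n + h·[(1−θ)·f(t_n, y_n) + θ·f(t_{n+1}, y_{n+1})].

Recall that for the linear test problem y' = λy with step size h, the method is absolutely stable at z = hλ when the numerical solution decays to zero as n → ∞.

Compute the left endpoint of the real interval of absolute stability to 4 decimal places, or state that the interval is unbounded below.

z* = -3.2000.

On y'=λy, z=hλ:
  y_{n+1} = y_n + z·[13/16·y_n + 3/16·y_{n+1}] ⇒ (1 − 3/16z)y_{n+1} = (1 + 13/16z)y_n
  so R(z) = (1 + 13/16z)/(1 − 3/16z).

Solve |R(x)|<1 on ℝ⁻.
x=-1.25: |R|=0.0127
R=−1: 1+13/16x = −1+3/16x ⇒ -5/8x=2 ⇒ x=2/(-5/8)=-3.2000
Confirm numerically:
  x=-2.261: |R|=0.58785 <1
  x=-2.217: |R|=0.56602 <1
  x=-2.207: |R|=0.56103 <1
  x=-1.539: |R|=0.19435 <1
  x=-3.800: |R|=1.21898 >1
  x=-3.778: |R|=1.21146 >1
Stable set (-3.2000, 0).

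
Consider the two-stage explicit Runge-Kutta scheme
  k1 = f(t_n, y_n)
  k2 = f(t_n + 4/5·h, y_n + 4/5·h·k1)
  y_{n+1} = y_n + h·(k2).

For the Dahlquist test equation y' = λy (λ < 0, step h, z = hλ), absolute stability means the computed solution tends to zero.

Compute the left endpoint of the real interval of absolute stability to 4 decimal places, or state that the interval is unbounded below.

Set f=λy, z=hλ:
  k1=λy_n ⇒ h·k1=z·y_n;  k2=λ(1+4/5z)y_n ⇒ h·k2=z(1+4/5z)y_n
  y_{n+1}/y_n = 1 + z(1+4/5z) = 1 + z + 4/5z²
  R(z) = 1 + z + 4/5z².

Boundary: |R(x)|=1, x<0.
x=-0.31: |R|=0.7669
R=1: x+4/5x²=0 ⇒ x=−5/4=-1.2500; min R=1−1/(4·4/5)=0.6875>−1
Confirm numerically:
  x=-1.104: |R|=0.87105 <1
  x=-1.071: |R|=0.84663 <1
  x=-1.013: |R|=0.80794 <1
  x=-0.554: |R|=0.69153 <1
  x=-1.722: |R|=1.65023 >1
  x=-1.650: |R|=1.52800 >1
Stable set (-1.2500, 0).

z* = -1.2500.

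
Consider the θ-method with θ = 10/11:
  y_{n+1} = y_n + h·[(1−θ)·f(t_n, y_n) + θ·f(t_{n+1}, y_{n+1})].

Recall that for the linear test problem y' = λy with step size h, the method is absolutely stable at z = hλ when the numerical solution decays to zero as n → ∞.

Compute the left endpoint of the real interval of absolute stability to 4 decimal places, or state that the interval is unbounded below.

interval (−∞, 0).

Set f=λy, z=hλ:
  y_{n+1} = y_n + z·[1/11·y_n + 10/11·y_{n+1}] ⇒ (1 − 10/11z)y_{n+1} = (1 + 1/11z)y_n
  R(z) = (1 + 1/11z)/(1 − 10/11z).

Solve |R(x)|<1 on ℝ⁻.
x=-1.67: |R|=0.3368
x=-2: |R|=0.2903
x=-10: |R|=0.0090
x=-100: |R|=0.0880
θ=10/11≥1/2 ⇒ |1+1/11x|<|1−10/11x| ∀x<0 ⇒ interval (−∞,0).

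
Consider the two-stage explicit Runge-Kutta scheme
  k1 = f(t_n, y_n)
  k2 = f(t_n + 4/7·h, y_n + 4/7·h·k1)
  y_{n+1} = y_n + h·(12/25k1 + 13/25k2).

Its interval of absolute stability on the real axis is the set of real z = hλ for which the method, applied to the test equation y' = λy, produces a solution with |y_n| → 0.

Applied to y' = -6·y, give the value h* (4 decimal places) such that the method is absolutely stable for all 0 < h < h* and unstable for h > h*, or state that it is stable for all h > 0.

Set f=λy, z=hλ:
  k1=λy_n ⇒ h·k1=z·y_n;  k2=λ(1+4/7z)y_n ⇒ h·k2=z(1+4/7z)y_n
  y_{n+1}/y_n = 1 + 12/25z + 13/25z(1+4/7z) = 1 + z + 52/175z²
  Hence R(z) = 1 + z + 52/175z².

Find x<0 with |R(x)|<1.
x=-1.72: |R|=0.1591
R=1: x+52/175x²=0 ⇒ x=−175/52=-3.3654; min R=1−1/(4·52/175)=0.1587>−1
Confirm numerically:
  x=-3.280: |R|=0.91678 <1
  x=-2.678: |R|=0.45301 <1
  x=-2.250: |R|=0.25429 <1
  x=-1.766: |R|=0.16072 <1
  x=-3.856: |R|=1.56214 >1
  x=-3.617: |R|=1.27043 >1
  x=-3.408: |R|=1.04316 >1
Stable set (-3.3654, 0).

(-3.3654,0); λ=-6 ⇒ h* = (175/52)/6 = 0.5609.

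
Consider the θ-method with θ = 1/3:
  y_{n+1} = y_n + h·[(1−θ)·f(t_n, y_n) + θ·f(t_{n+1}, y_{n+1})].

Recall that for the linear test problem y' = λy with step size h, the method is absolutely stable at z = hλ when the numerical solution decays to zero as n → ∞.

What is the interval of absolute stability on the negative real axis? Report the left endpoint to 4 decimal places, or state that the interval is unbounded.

With y'=λy (z=hλ):
  y_{n+1} = y_n + z·[2/3·y_n + 1/3·y_{n+1}] ⇒ (1 − 1/3z)y_{n+1} = (1 + 2/3z)y_n
  so R(z) = (1 + 2/3z)/(1 − 1/3z).

Find x<0 with |R(x)|<1.
x=-1.39: |R|=0.0501
R=−1: 1+2/3x = −1+1/3x ⇒ -1/3x=2 ⇒ x=2/(-1/3)=-6.0000
Confirm numerically:
  x=-3.412: |R|=0.59638 <1
  x=-3.106: |R|=0.52604 <1
  x=-2.533: |R|=0.37340 <1
  x=-2.501: |R|=0.36393 <1
  x=-6.535: |R|=1.05611 >1
  x=-6.357: |R|=1.03815 >1
  x=-6.114: |R|=1.01251 >1
Stable set (-6.0000, 0).

(-6.0000, 0).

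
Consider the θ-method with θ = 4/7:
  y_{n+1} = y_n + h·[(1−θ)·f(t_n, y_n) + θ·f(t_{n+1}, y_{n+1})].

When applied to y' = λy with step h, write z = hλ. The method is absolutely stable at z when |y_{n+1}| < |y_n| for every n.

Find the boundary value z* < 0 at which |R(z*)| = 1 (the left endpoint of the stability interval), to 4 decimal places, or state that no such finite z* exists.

unbounded; (−∞, 0).

With y'=λy (z=hλ):
  y_{n+1} = y_n + z·[3/7·y_n + 4/7·y_{n+1}] ⇒ (1 − 4/7z)y_{n+1} = (1 + 3/7z)y_n
  so R(z) = (1 + 3/7z)/(1 − 4/7z).

Need |R(x)|<1, x<0.
x=-0.53: |R|=0.5932
x=-2: |R|=0.0667
x=-10: |R|=0.4894
x=-100: |R|=0.7199
θ=4/7≥1/2 ⇒ |1+3/7x|<|1−4/7x| ∀x<0 ⇒ stable on all of ℝ⁻.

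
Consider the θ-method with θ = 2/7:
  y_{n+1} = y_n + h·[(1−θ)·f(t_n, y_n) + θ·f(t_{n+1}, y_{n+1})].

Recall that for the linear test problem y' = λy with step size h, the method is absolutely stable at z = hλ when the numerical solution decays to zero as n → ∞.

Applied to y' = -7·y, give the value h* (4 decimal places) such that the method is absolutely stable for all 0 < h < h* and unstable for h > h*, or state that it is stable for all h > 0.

(-4.6667,0); λ=-7 ⇒ h* = (14/3)/7 = 0.6667.

Set f=λy, z=hλ:
  y_{n+1} = y_n + z·[5/7·y_n + 2/7·y_{n+1}] ⇒ (1 − 2/7z)y_{n+1} = (1 + 5/7z)y_n
  R(z) = (1 + 5/7z)/(1 − 2/7z).

Solve |R(x)|<1 on ℝ⁻.
x=-0.5: |R|=0.5625
R=−1: 1+5/7x = −1+2/7x ⇒ -3/7x=2 ⇒ x=2/(-3/7)=-4.6667
Confirm numerically:
  x=-4.484: |R|=0.96568 <1
  x=-3.704: |R|=0.79956 <1
  x=-3.192: |R|=0.66946 <1
  x=-2.599: |R|=0.49147 <1
  x=-5.200: |R|=1.09195 >1
  x=-5.081: |R|=1.07243 >1
  x=-4.816: |R|=1.02694 >1
So |R|<1 on (-4.6667, 0).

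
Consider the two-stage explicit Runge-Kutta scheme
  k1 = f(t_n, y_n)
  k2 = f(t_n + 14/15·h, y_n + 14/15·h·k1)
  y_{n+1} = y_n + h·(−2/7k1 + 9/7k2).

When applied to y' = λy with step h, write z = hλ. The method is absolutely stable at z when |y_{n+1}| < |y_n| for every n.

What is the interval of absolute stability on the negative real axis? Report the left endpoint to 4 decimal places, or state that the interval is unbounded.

z∈(-0.8333,0).

On y'=λy, z=hλ:
  k1=λy_n ⇒ h·k1=z·y_n;  k2=λ(1+14/15z)y_n ⇒ h·k2=z(1+14/15z)y_n
  y_{n+1}/y_n = 1 − 2/7z + 9/7z(1+14/15z) = 1 + z + 6/5z²
  so R(z) = 1 + z + 6/5z².

Boundary: |R(x)|=1, x<0.
x=-1: |R|=1.2000
R=1: x+6/5x²=0 ⇒ x=−5/6=-0.8333; min R=1−1/(4·6/5)=0.7917>−1
Confirm numerically:
  x=-0.501: |R|=0.80020 <1
  x=-0.455: |R|=0.79343 <1
  x=-0.443: |R|=0.79250 <1
  x=-1.124: |R|=1.39205 >1
  x=-1.067: |R|=1.29919 >1
  x=-0.994: |R|=1.19164 >1
Stable set (-0.8333, 0).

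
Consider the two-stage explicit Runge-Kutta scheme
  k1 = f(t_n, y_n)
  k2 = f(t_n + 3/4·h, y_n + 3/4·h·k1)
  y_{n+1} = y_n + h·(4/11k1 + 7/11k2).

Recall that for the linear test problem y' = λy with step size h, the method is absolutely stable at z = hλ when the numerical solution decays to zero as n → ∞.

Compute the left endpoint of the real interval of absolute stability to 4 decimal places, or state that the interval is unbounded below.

On y'=λy, z=hλ:
  k1=λy_n ⇒ h·k1=z·y_n;  k2=λ(1+3/4z)y_n ⇒ h·k2=z(1+3/4z)y_n
  y_{n+1}/y_n = 1 + 4/11z + 7/11z(1+3/4z) = 1 + z + 21/44z²
  Hence R(z) = 1 + z + 21/44z².

Boundary: |R(x)|=1, x<0.
x=-1.09: |R|=0.4770
R=1: x+21/44x²=0 ⇒ x=−44/21=-2.0952; min R=1−1/(4·21/44)=0.4762>−1
Confirm numerically:
  x=-1.920: |R|=0.83942 <1
  x=-1.019: |R|=0.47658 <1
  x=-0.960: |R|=0.47985 <1
  x=-2.362: |R|=1.30073 >1
  x=-2.138: |R|=1.04363 >1
Stable set (-2.0952, 0).

z* = -2.0952.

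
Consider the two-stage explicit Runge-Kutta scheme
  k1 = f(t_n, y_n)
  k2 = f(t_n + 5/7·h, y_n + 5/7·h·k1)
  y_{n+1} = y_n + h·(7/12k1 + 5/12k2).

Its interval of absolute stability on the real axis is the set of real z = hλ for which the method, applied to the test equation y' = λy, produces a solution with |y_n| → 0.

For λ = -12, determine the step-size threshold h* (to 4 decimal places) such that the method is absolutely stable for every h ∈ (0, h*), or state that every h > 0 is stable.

(-3.3600,0); λ=-12 ⇒ h* = (84/25)/12 = 0.2800.

With y'=λy (z=hλ):
  k1=λy_n ⇒ h·k1=z·y_n;  k2=λ(1+5/7z)y_n ⇒ h·k2=z(1+5/7z)y_n
  y_{n+1}/y_n = 1 + 7/12z + 5/12z(1+5/7z) = 1 + z + 25/84z²
  Hence R(z) = 1 + z + 25/84z².

Find x<0 with |R(x)|<1.
x=-0.57: |R|=0.5267
R=1: x+25/84x²=0 ⇒ x=−84/25=-3.3600; min R=1−1/(4·25/84)=0.1600>−1
Confirm numerically:
  x=-3.233: |R|=0.87780 <1
  x=-2.442: |R|=0.33281 <1
  x=-1.762: |R|=0.16200 <1
  x=-3.629: |R|=1.29054 >1
  x=-3.537: |R|=1.18632 >1
  x=-3.396: |R|=1.03639 >1
Interval (-3.3600, 0).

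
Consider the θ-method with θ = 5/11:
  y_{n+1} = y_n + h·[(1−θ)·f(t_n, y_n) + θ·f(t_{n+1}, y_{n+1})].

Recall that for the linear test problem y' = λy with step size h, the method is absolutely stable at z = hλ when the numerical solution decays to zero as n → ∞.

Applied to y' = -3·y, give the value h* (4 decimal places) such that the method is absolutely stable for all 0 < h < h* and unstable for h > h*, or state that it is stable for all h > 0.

(-22.0000,0); λ=-3 ⇒ h* = (22)/3 = 7.3333.

On y'=λy, z=hλ:
  y_{n+1} = y_n + z·[6/11·y_n + 5/11·y_{n+1}] ⇒ (1 − 5/11z)y_{n+1} = (1 + 6/11z)y_n
  ⇒ R(z) = (1 + 6/11z)/(1 − 5/11z).

Find x<0 with |R(x)|<1.
x=-1.2: |R|=0.2235
R=−1: 1+6/11x = −1+5/11x ⇒ -1/11x=2 ⇒ x=2/(-1/11)=-22.0000
Confirm numerically:
  x=-21.442: |R|=0.99528 <1
  x=-20.451: |R|=0.98632 <1
  x=-20.046: |R|=0.98243 <1
  x=-12.975: |R|=0.88105 <1
  x=-22.484: |R|=1.00392 >1
  x=-22.373: |R|=1.00304 >1
  x=-22.148: |R|=1.00122 >1
So |R|<1 on (-22.0000, 0).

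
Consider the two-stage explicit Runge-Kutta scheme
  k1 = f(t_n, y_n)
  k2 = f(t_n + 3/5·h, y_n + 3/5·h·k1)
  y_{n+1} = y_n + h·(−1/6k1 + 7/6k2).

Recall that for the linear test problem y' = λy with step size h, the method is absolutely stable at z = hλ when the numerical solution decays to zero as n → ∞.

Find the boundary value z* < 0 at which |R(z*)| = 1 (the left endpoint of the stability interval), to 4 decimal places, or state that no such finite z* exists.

left endpoint -1.4286.

With y'=λy (z=hλ):
  k1=λy_n ⇒ h·k1=z·y_n;  k2=λ(1+3/5z)y_n ⇒ h·k2=z(1+3/5z)y_n
  y_{n+1}/y_n = 1 − 1/6z + 7/6z(1+3/5z) = 1 + z + 7/10z²
  ⇒ R(z) = 1 + z + 7/10z².

Need |R(x)|<1, x<0.
x=-0.83: |R|=0.6522
R=1: x+7/10x²=0 ⇒ x=−10/7=-1.4286; min R=1−1/(4·7/10)=0.6429>−1
Confirm numerically:
  x=-1.165: |R|=0.78506 <1
  x=-1.081: |R|=0.73699 <1
  x=-0.967: |R|=0.68756 <1
  x=-1.992: |R|=1.78564 >1
  x=-1.908: |R|=1.64032 >1
  x=-1.469: |R|=1.04157 >1
Interval (-1.4286, 0).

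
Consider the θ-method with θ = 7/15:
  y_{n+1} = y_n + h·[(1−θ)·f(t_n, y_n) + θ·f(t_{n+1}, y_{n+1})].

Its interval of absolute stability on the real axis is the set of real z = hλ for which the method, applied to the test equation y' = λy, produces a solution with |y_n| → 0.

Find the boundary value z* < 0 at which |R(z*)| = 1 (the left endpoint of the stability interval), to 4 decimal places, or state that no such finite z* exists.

left endpoint -30.0000.

Set f=λy, z=hλ:
  y_{n+1} = y_n + z·[8/15·y_n + 7/15·y_{n+1}] ⇒ (1 − 7/15z)y_{n+1} = (1 + 8/15z)y_n
  ⇒ R(z) = (1 + 8/15z)/(1 − 7/15z).

Solve |R(x)|<1 on ℝ⁻.
x=-1.31: |R|=0.1870
R=−1: 1+8/15x = −1+7/15x ⇒ -1/15x=2 ⇒ x=2/(-1/15)=-30.0000
Confirm numerically:
  x=-24.075: |R|=0.96772 <1
  x=-17.184: |R|=0.90527 <1
  x=-12.867: |R|=0.83694 <1
  x=-30.574: |R|=1.00251 >1
  x=-30.276: |R|=1.00122 >1
  x=-30.210: |R|=1.00093 >1
Stable set (-30.0000, 0).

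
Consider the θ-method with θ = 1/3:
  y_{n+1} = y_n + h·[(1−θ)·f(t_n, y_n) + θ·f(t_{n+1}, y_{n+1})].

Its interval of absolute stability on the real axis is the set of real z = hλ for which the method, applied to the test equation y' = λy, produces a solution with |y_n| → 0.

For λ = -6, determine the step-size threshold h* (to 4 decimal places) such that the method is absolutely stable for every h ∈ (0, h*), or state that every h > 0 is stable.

Test eqn y'=λy, z=hλ:
  y_{n+1} = y_n + z·[2/3·y_n + 1/3·y_{n+1}] ⇒ (1 − 1/3z)y_{n+1} = (1 + 2/3z)y_n
  ⇒ R(z) = (1 + 2/3z)/(1 − 1/3z).

Solve |R(x)|<1 on ℝ⁻.
x=-0.64: |R|=0.4725
R=−1: 1+2/3x = −1+1/3x ⇒ -1/3x=2 ⇒ x=2/(-1/3)=-6.0000
Confirm numerically:
  x=-5.664: |R|=0.96122 <1
  x=-5.557: |R|=0.94823 <1
  x=-5.017: |R|=0.87739 <1
  x=-3.371: |R|=0.58735 <1
  x=-6.391: |R|=1.04164 >1
  x=-6.324: |R|=1.03475 >1
  x=-6.059: |R|=1.00651 >1
Interval (-6.0000, 0).

(-6.0000,0); λ=-6 ⇒ h* = (6)/6 = 1.0000.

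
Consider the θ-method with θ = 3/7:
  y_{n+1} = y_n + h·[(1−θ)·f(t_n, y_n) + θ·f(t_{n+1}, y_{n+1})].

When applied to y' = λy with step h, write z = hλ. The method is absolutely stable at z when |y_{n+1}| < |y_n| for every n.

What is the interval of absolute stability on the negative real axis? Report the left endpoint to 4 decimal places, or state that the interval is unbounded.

Test eqn y'=λy, z=hλ:
  y_{n+1} = y_n + z·[4/7·y_n + 3/7·y_{n+1}] ⇒ (1 − 3/7z)y_{n+1} = (1 + 4/7z)y_n
  ⇒ R(z) = (1 + 4/7z)/(1 − 3/7z).

Solve |R(x)|<1 on ℝ⁻.
x=-1.5: |R|=0.0870
R=−1: 1+4/7x = −1+3/7x ⇒ -1/7x=2 ⇒ x=2/(-1/7)=-14.0000
Confirm numerically:
  x=-12.954: |R|=0.97719 <1
  x=-12.722: |R|=0.97170 <1
  x=-11.041: |R|=0.92625 <1
  x=-14.555: |R|=1.01095 >1
  x=-14.238: |R|=1.00479 >1
  x=-14.054: |R|=1.00110 >1
So |R|<1 on (-14.0000, 0).

z∈(-14.0000,0).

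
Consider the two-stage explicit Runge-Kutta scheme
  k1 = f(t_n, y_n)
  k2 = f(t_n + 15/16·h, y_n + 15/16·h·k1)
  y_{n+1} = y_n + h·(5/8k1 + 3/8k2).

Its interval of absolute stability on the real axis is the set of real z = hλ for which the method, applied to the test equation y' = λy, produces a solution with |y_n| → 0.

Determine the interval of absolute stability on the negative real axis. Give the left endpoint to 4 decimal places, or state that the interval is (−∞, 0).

With y'=λy (z=hλ):
  k1=λy_n ⇒ h·k1=z·y_n;  k2=λ(1+15/16z)y_n ⇒ h·k2=z(1+15/16z)y_n
  y_{n+1}/y_n = 1 + 5/8z + 3/8z(1+15/16z) = 1 + z + 45/128z²
  so R(z) = 1 + z + 45/128z².

Find x<0 with |R(x)|<1.
x=-0.74: |R|=0.4525
R=1: x+45/128x²=0 ⇒ x=−128/45=-2.8444; min R=1−1/(4·45/128)=0.2889>−1
Confirm numerically:
  x=-2.707: |R|=0.86920 <1
  x=-1.890: |R|=0.36582 <1
  x=-1.215: |R|=0.30399 <1
  x=-3.404: |R|=1.66963 >1
  x=-3.375: |R|=1.62952 >1
  x=-3.351: |R|=1.59677 >1
Interval (-2.8444, 0).

(-2.8444, 0).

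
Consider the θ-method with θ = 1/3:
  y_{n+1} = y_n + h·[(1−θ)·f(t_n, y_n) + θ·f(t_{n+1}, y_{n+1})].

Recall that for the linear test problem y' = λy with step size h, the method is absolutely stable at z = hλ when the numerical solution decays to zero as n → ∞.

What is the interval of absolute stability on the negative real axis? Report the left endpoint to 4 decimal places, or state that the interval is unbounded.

z∈(-6.0000,0).

On y'=λy, z=hλ:
  y_{n+1} = y_n + z·[2/3·y_n + 1/3·y_{n+1}] ⇒ (1 − 1/3z)y_{n+1} = (1 + 2/3z)y_n
  ⇒ R(z) = (1 + 2/3z)/(1 − 1/3z).

Solve |R(x)|<1 on ℝ⁻.
x=-1.13: |R|=0.1792
R=−1: 1+2/3x = −1+1/3x ⇒ -1/3x=2 ⇒ x=2/(-1/3)=-6.0000
Confirm numerically:
  x=-5.363: |R|=0.92383 <1
  x=-5.270: |R|=0.91173 <1
  x=-4.426: |R|=0.78804 <1
  x=-4.380: |R|=0.78049 <1
  x=-6.543: |R|=1.05690 >1
  x=-6.418: |R|=1.04438 >1
So |R|<1 on (-6.0000, 0).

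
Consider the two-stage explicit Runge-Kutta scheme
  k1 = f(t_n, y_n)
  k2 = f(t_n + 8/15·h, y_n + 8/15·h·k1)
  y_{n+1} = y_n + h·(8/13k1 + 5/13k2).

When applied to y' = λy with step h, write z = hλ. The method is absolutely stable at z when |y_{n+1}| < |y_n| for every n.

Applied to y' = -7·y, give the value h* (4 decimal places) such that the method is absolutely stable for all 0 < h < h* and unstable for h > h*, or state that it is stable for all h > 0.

With y'=λy (z=hλ):
  k1=λy_n ⇒ h·k1=z·y_n;  k2=λ(1+8/15z)y_n ⇒ h·k2=z(1+8/15z)y_n
  y_{n+1}/y_n = 1 + 8/13z + 5/13z(1+8/15z) = 1 + z + 8/39z²
  ⇒ R(z) = 1 + z + 8/39z².

Boundary: |R(x)|=1, x<0.
x=-1.11: |R|=0.1427
R=1: x+8/39x²=0 ⇒ x=−39/8=-4.8750; min R=1−1/(4·8/39)=-0.2188>−1
Confirm numerically:
  x=-4.323: |R|=0.51050 <1
  x=-3.219: |R|=0.09347 <1
  x=-2.668: |R|=0.20785 <1
  x=-5.405: |R|=1.58762 >1
  x=-4.994: |R|=1.12190 >1
  x=-4.961: |R|=1.08752 >1
Stable set (-4.8750, 0).

(-4.8750,0); λ=-7 ⇒ h* = (39/8)/7 = 0.6964.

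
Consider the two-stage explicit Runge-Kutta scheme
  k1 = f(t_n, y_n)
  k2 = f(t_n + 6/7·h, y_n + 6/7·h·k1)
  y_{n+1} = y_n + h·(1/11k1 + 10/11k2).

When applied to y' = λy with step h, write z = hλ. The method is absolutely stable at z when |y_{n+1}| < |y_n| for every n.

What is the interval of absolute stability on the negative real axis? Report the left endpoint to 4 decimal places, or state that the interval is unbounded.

(-1.2833, 0).

On y'=λy, z=hλ:
  k1=λy_n ⇒ h·k1=z·y_n;  k2=λ(1+6/7z)y_n ⇒ h·k2=z(1+6/7z)y_n
  y_{n+1}/y_n = 1 + 1/11z + 10/11z(1+6/7z) = 1 + z + 60/77z²
  so R(z) = 1 + z + 60/77z².

Boundary: |R(x)|=1, x<0.
x=-0.49: |R|=0.6971
R=1: x+60/77x²=0 ⇒ x=−77/60=-1.2833; min R=1−1/(4·60/77)=0.6792>−1
Confirm numerically:
  x=-1.027: |R|=0.79487 <1
  x=-0.918: |R|=0.73867 <1
  x=-0.829: |R|=0.70651 <1
  x=-1.454: |R|=1.19336 >1
  x=-1.393: |R|=1.11904 >1
Stable set (-1.2833, 0).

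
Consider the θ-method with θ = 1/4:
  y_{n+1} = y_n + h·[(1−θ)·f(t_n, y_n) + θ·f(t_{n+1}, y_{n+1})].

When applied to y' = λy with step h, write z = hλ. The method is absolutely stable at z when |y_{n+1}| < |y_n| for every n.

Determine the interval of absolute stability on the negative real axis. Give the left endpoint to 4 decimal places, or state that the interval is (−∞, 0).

On y'=λy, z=hλ:
  y_{n+1} = y_n + z·[3/4·y_n + 1/4·y_{n+1}] ⇒ (1 − 1/4z)y_{n+1} = (1 + 3/4z)y_n
  so R(z) = (1 + 3/4z)/(1 − 1/4z).

Need |R(x)|<1, x<0.
x=-1.47: |R|=0.0750
R=−1: 1+3/4x = −1+1/4x ⇒ -1/2x=2 ⇒ x=2/(-1/2)=-4.0000
Confirm numerically:
  x=-3.846: |R|=0.96074 <1
  x=-3.818: |R|=0.95344 <1
  x=-3.122: |R|=0.75344 <1
  x=-2.363: |R|=0.48546 <1
  x=-4.471: |R|=1.11120 >1
  x=-4.404: |R|=1.09614 >1
  x=-4.113: |R|=1.02786 >1
Stable set (-4.0000, 0).

(-4.0000, 0).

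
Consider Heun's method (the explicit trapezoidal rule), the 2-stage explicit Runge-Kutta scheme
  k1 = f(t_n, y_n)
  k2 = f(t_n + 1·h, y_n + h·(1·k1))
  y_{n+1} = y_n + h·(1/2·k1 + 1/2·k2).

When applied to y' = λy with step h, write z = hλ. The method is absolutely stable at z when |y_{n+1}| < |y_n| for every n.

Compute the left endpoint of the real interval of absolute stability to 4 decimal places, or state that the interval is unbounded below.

z* = -2.0000.

Set f=λy, z=hλ:
  order 2, 2-stage ⇒ R(z)=1+z+z^2/2
  (e.g. R(-1.25)=0.53125, |R|=0.53125)

Find x<0 with |R(x)|<1.
x=-1.25: |R|=0.5312
|R(-2.38)|=1.4522 |R(-1.96)|=0.9608 |R(-1.16)|=0.5128
Bisect:
  x_lo=-2.5347 |R|=1.6776  x_hi=-0.3239 |R|=0.7285
  mid=-1.42931 |R|=0.59215 →hi
  mid=-1.98200 |R|=0.98217 →hi
  mid=-2.25835 |R|=1.29172 →lo
  mid=-2.12018 |R|=1.12740 →lo
  mid=-2.05109 |R|=1.05239 →lo
  mid=-2.01655 |R|=1.01668 →lo
  mid=-1.99927 |R|=0.99928 →hi
  ...
  [-2.00008,-1.99995] ⇒ x*=-2.0000
Interval (-2.0000, 0).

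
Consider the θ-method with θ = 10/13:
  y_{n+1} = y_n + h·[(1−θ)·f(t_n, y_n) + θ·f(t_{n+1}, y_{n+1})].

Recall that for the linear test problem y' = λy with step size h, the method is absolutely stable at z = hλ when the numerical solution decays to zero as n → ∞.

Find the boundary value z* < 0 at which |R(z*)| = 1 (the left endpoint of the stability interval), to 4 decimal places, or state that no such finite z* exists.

unbounded; (−∞, 0).

With y'=λy (z=hλ):
  y_{n+1} = y_n + z·[3/13·y_n + 10/13·y_{n+1}] ⇒ (1 − 10/13z)y_{n+1} = (1 + 3/13z)y_n
  R(z) = (1 + 3/13z)/(1 − 10/13z).

Need |R(x)|<1, x<0.
x=-0.63: |R|=0.5756
x=-2: |R|=0.2121
x=-10: |R|=0.1504
x=-100: |R|=0.2833
θ=10/13≥1/2 ⇒ |1+3/13x|<|1−10/13x| ∀x<0 ⇒ stable on all of ℝ⁻.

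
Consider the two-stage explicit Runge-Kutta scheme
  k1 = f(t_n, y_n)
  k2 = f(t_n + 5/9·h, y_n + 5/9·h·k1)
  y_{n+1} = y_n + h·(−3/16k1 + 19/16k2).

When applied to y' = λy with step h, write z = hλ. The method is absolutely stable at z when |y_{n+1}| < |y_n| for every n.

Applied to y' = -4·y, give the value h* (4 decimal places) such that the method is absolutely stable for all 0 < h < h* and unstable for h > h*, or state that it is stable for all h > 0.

(-1.5158,0); λ=-4 ⇒ h* = (144/95)/4 = 0.3789.

Set f=λy, z=hλ:
  k1=λy_n ⇒ h·k1=z·y_n;  k2=λ(1+5/9z)y_n ⇒ h·k2=z(1+5/9z)y_n
  y_{n+1}/y_n = 1 − 3/16z + 19/16z(1+5/9z) = 1 + z + 95/144z²
  ⇒ R(z) = 1 + z + 95/144z².

Solve |R(x)|<1 on ℝ⁻.
x=-0.36: |R|=0.7255
R=1: x+95/144x²=0 ⇒ x=−144/95=-1.5158; min R=1−1/(4·95/144)=0.6211>−1
Confirm numerically:
  x=-1.335: |R|=0.84077 <1
  x=-1.269: |R|=0.79339 <1
  x=-1.054: |R|=0.67890 <1
  x=-0.931: |R|=0.64082 <1
  x=-2.043: |R|=1.71058 >1
  x=-1.716: |R|=1.22666 >1
  x=-1.627: |R|=1.11937 >1
Stable set (-1.5158, 0).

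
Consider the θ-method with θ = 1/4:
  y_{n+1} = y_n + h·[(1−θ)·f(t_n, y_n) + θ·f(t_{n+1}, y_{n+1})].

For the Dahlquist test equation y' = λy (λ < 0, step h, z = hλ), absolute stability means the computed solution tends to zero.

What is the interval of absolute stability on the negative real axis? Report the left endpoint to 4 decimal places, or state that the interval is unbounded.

(-4.0000, 0).

Set f=λy, z=hλ:
  y_{n+1} = y_n + z·[3/4·y_n + 1/4·y_{n+1}] ⇒ (1 − 1/4z)y_{n+1} = (1 + 3/4z)y_n
  so R(z) = (1 + 3/4z)/(1 − 1/4z).

Solve |R(x)|<1 on ℝ⁻.
x=-0.85: |R|=0.2990
R=−1: 1+3/4x = −1+1/4x ⇒ -1/2x=2 ⇒ x=2/(-1/2)=-4.0000
Confirm numerically:
  x=-3.339: |R|=0.81987 <1
  x=-3.085: |R|=0.74171 <1
  x=-1.672: |R|=0.17913 <1
  x=-4.319: |R|=1.07669 >1
  x=-4.288: |R|=1.06950 >1
So |R|<1 on (-4.0000, 0).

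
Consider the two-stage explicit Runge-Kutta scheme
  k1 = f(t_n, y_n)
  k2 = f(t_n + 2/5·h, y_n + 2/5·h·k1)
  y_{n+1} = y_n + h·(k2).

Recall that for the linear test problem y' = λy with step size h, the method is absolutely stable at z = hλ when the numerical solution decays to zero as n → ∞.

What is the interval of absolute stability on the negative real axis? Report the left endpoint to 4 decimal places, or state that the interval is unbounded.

With y'=λy (z=hλ):
  k1=λy_n ⇒ h·k1=z·y_n;  k2=λ(1+2/5z)y_n ⇒ h·k2=z(1+2/5z)y_n
  y_{n+1}/y_n = 1 + z(1+2/5z) = 1 + z + 2/5z²
  R(z) = 1 + z + 2/5z².

Boundary: |R(x)|=1, x<0.
x=-1.8: |R|=0.4960
R=1: x+2/5x²=0 ⇒ x=−5/2=-2.5000; min R=1−1/(4·2/5)=0.3750>−1
Confirm numerically:
  x=-1.983: |R|=0.58992 <1
  x=-1.535: |R|=0.40749 <1
  x=-1.073: |R|=0.38753 <1
  x=-3.007: |R|=1.60982 >1
  x=-2.539: |R|=1.03961 >1
So |R|<1 on (-2.5000, 0).

z∈(-2.5000,0).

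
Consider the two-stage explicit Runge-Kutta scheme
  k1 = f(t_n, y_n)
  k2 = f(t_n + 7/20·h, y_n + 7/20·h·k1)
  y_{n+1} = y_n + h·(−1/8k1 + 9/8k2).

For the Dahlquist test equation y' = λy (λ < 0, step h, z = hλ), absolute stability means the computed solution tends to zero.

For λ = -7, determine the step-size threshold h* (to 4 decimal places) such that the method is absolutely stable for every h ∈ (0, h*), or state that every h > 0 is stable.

On y'=λy, z=hλ:
  k1=λy_n ⇒ h·k1=z·y_n;  k2=λ(1+7/20z)y_n ⇒ h·k2=z(1+7/20z)y_n
  y_{n+1}/y_n = 1 − 1/8z + 9/8z(1+7/20z) = 1 + z + 63/160z²
  R(z) = 1 + z + 63/160z².

Boundary: |R(x)|=1, x<0.
x=-0.41: |R|=0.6562
R=1: x+63/160x²=0 ⇒ x=−160/63=-2.5397; min R=1−1/(4·63/160)=0.3651>−1
Confirm numerically:
  x=-2.363: |R|=0.83561 <1
  x=-1.617: |R|=0.41253 <1
  x=-1.321: |R|=0.36611 <1
  x=-1.101: |R|=0.37630 <1
  x=-2.620: |R|=1.08286 >1
  x=-2.617: |R|=1.07967 >1
Stable set (-2.5397, 0).

(-2.5397,0); λ=-7 ⇒ h* = (160/63)/7 = 0.3628.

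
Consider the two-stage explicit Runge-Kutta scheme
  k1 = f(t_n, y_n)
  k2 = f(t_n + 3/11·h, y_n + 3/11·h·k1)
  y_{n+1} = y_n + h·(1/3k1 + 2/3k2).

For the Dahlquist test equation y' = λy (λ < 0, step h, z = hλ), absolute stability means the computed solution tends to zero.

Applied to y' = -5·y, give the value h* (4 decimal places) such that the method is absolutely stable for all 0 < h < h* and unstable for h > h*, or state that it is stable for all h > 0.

(-5.5000,0); λ=-5 ⇒ h* = (11/2)/5 = 1.1000.

On y'=λy, z=hλ:
  k1=λy_n ⇒ h·k1=z·y_n;  k2=λ(1+3/11z)y_n ⇒ h·k2=z(1+3/11z)y_n
  y_{n+1}/y_n = 1 + 1/3z + 2/3z(1+3/11z) = 1 + z + 2/11z²
  R(z) = 1 + z + 2/11z².

Solve |R(x)|<1 on ℝ⁻.
x=-0.77: |R|=0.3378
R=1: x+2/11x²=0 ⇒ x=−11/2=-5.5000; min R=1−1/(4·2/11)=-0.3750>−1
Confirm numerically:
  x=-5.212: |R|=0.72708 <1
  x=-4.775: |R|=0.37057 <1
  x=-3.350: |R|=0.30955 <1
  x=-5.949: |R|=1.48565 >1
  x=-5.778: |R|=1.29205 >1
So |R|<1 on (-5.5000, 0).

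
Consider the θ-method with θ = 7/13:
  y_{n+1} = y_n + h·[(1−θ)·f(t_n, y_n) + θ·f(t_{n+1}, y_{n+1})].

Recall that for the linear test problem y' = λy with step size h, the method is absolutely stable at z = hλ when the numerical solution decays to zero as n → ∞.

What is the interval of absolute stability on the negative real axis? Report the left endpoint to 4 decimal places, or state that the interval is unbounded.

interval (−∞, 0).

With y'=λy (z=hλ):
  y_{n+1} = y_n + z·[6/13·y_n + 7/13·y_{n+1}] ⇒ (1 − 7/13z)y_{n+1} = (1 + 6/13z)y_n
  R(z) = (1 + 6/13z)/(1 − 7/13z).

Need |R(x)|<1, x<0.
x=-1.22: |R|=0.2637
x=-2: |R|=0.0370
x=-10: |R|=0.5663
x=-100: |R|=0.8233
θ=7/13≥1/2 ⇒ |1+6/13x|<|1−7/13x| ∀x<0 ⇒ unbounded interval.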